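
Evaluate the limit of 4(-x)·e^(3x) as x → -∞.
This is a 0·∞ indeterminate form at x → -∞.
Rewrite the product as 4(-x) / e^(-3x) (an ∞/∞ form) and apply L'Hôpital, or use the standard hierarchy e^(3|x|) ≫ |(-x)| as x → -∞.
The indeterminate product → 0, so the limit = 0.

Final answer: 0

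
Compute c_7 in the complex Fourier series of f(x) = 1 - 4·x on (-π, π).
Compute the real Fourier coefficients first: a_7 = 0, b_7 = -8/7.
Then c_7 = (a_7 − i·b_7)/2 = 4·i/7.

Final answer: 4·i/7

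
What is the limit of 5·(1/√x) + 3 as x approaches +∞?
Evaluate the dominant behaviour as x → +∞; each term tends to a finite value or vanishes.
Limit = 3.

Final answer: 3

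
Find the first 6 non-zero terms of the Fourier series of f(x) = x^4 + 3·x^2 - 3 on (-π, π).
(36 - 8·π^2)·cos(x) + 2·π^2·cos(2·x) + (-8·π^2/9 - 20/27)·cos(3·x) + (9/16 + π^2/2)·cos(4·x) + (-8·π^2/25 - 252/625)·cos(5·x) - 3 + π^2 + π^4/5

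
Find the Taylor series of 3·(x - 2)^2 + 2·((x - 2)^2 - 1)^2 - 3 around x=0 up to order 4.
2·x^4 - 16·x^3 + 47·x^2 - 60·x + 27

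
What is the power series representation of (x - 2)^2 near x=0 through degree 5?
x^2 - 4·x + 4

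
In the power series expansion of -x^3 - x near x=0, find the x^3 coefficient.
Expand to order 3: -x^3 - x = -x^3 - x + O(x^4).
The coefficient of x^3 is -1.

Final answer: -1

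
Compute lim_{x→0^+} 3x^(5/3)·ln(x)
This is a 0·∞ indeterminate form at x → 0⁺.
Rewrite the product as 3·ln(x) / x^(-5/3) and apply L'Hôpital, or use the standard hierarchy x^(-5/3) ≫ |ln x| as x → 0⁺.
The indeterminate product → 0, so the limit = 0.

Final answer: 0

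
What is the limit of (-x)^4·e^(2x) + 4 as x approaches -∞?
The product is a 0·∞ indeterminate form at x → -∞.
Rewrite the product as (-x)^4 / e^(-2x) (an ∞/∞ form) and apply L'Hôpital, or use the standard hierarchy e^(2|x|) ≫ |(-x)^4| as x → -∞.
The indeterminate product → 0, so the limit = 4.

Final answer: 4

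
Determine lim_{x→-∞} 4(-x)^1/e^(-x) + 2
The quotient is an ∞/∞ indeterminate form as x → -∞.
Compare growth rates of the dominant terms (exponentials ≫ polynomials ≫ logarithms), or apply L'Hôpital's rule; the quotient → 0.
Adding the constant: 0 + 2 = 2. Limit = 2.

Final answer: 2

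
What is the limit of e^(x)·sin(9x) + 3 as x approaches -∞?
Evaluate the dominant behaviour as x → -∞; each term tends to a finite value or vanishes.
Limit = 3.

Final answer: 3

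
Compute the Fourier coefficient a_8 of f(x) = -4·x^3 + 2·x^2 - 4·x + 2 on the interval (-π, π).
a_8 = (1/π) ∫_{-π}^{π} f(x)·cos(8x) dx.
Evaluate the integral (use parity and integration by parts as needed): a_8 = 1/8.

Final answer: 1/8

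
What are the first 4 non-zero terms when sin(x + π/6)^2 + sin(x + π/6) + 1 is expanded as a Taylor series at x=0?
-5·√(3)·x^3/12 + x^2/4 + √(3)·x + 7/4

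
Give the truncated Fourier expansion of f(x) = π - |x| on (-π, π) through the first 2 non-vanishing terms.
4·cos(x)/π + π/2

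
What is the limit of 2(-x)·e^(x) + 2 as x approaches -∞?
The product is a 0·∞ indeterminate form at x → -∞.
Rewrite the product as 2(-x) / e^(-x) (an ∞/∞ form) and apply L'Hôpital, or use the standard hierarchy e^(|x|) ≫ |(-x)| as x → -∞.
The indeterminate product → 0, so the limit = 2.

Final answer: 2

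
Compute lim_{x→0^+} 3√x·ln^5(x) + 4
The product is a 0·∞ indeterminate form at x → 0⁺.
Rewrite the product as 3·ln^5(x) / x^(-1/2) and apply L'Hôpital, or use the standard hierarchy x^(-1/2) ≫ |ln x|^5 as x → 0⁺.
The indeterminate product → 0, so the limit = 4.

Final answer: 4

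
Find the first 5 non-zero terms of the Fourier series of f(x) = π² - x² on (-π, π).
4·cos(x) - cos(2·x) + 4·cos(3·x)/9 - cos(4·x)/4 + 2·π^2/3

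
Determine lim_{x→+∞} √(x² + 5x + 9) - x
This is an ∞ − ∞ indeterminate form.
Multiply and divide by the conjugate √(x²+5x + 9) + x; the x² terms cancel, leaving (5x + 9)/(√(x²+5x + 9)+x) → 5/2.
Limit = 5/2.

Final answer: 5/2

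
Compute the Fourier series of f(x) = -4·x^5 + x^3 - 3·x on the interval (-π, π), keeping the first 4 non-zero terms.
(-978 - 8·π^4 + 162·π^2)·sin(x) + (-21·π^2 + 69/2 + 4·π^4)·sin(2·x) + (-8·π^4/3 - 518/81 + 178·π^2/27)·sin(3·x) + (-3·π^2 + 21/8 + 2·π^4)·sin(4·x)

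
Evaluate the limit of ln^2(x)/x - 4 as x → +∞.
The quotient is an ∞/∞ indeterminate form as x → +∞.
The polynomial denominator x dominates the logarithmic numerator (any positive power of x ≫ ln^2(x) as x → ∞), so the quotient → 0.
Adding the constant: 0 - 4 = -4. Limit = -4.

Final answer: -4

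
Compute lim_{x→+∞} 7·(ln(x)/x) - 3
Evaluate the dominant behaviour as x → +∞; each term tends to a finite value or vanishes.
Limit = -3.

Final answer: -3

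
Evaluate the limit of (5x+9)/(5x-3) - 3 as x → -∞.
Evaluate the dominant behaviour as x → -∞; each term tends to a finite value or vanishes.
Limit = -2.

Final answer: -2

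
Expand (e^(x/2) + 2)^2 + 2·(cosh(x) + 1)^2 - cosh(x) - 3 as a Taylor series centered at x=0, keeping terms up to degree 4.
27·x^4/32 + x^3/4 + 9·x^2/2 + 3·x + 13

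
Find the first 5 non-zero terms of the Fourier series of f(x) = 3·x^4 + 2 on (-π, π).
(144 - 24·π^2)·cos(x) + (-9 + 6·π^2)·cos(2·x) + (16/9 - 8·π^2/3)·cos(3·x) + (-9/16 + 3·π^2/2)·cos(4·x) + 2 + 3·π^4/5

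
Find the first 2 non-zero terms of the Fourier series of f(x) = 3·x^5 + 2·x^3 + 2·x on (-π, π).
(-116·π^2 + 6·π^4 + 700)·sin(x) + (-3·π^4 - 43/2 + 13·π^2)·sin(2·x)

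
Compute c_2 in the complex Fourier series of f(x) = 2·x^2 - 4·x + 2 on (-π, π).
Compute the real Fourier coefficients first: a_2 = 2, b_2 = 4.
Then c_2 = (a_2 − i·b_2)/2 = 1 - 2·i.

Final answer: 1 - 2·i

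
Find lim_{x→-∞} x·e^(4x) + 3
The product is a 0·∞ indeterminate form at x → -∞.
Rewrite the product as x / e^(-4x) (an ∞/∞ form) and apply L'Hôpital, or use the standard hierarchy e^(4|x|) ≫ |x| as x → -∞.
The indeterminate product → 0, so the limit = 3.

Final answer: 3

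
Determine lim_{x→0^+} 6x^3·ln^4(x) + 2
The product is a 0·∞ indeterminate form at x → 0⁺.
Rewrite the product as 6·ln^4(x) / x^(-3) and apply L'Hôpital, or use the standard hierarchy x^(-3) ≫ |ln x|^4 as x → 0⁺.
The indeterminate product → 0, so the limit = 2.

Final answer: 2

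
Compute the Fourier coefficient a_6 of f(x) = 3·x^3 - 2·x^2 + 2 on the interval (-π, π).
a_6 = (1/π) ∫_{-π}^{π} f(x)·cos(6x) dx.
Evaluate the integral (use parity and integration by parts as needed): a_6 = -2/9.

Final answer: -2/9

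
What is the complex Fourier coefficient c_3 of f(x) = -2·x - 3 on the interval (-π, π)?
Compute the real Fourier coefficients first: a_3 = 0, b_3 = -4/3.
Then c_3 = (a_3 − i·b_3)/2 = 2·i/3.

Final answer: 2·i/3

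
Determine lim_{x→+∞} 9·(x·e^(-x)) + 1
Evaluate the dominant behaviour as x → +∞; each term tends to a finite value or vanishes.
Limit = 1.

Final answer: 1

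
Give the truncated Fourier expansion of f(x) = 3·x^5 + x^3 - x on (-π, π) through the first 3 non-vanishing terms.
(-118·π^2 + 6·π^4 + 706)·sin(x) + (-3·π^4 - 20 + 14·π^2)·sin(2·x) + (-34·π^2/9 + 50/27 + 2·π^4)·sin(3·x)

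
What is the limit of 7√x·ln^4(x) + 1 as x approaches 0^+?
The product is a 0·∞ indeterminate form at x → 0⁺.
Rewrite the product as 7·ln^4(x) / x^(-1/2) and apply L'Hôpital, or use the standard hierarchy x^(-1/2) ≫ |ln x|^4 as x → 0⁺.
The indeterminate product → 0, so the limit = 1.

Final answer: 1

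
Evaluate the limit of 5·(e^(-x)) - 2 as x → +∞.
Evaluate the dominant behaviour as x → +∞; each term tends to a finite value or vanishes.
Limit = -2.

Final answer: -2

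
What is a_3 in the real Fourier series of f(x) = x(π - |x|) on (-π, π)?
a_3 = (1/π) ∫_{-π}^{π} f(x)·cos(3x) dx.
Evaluate the integral (use parity and integration by parts as needed): a_3 = 0.

Final answer: 0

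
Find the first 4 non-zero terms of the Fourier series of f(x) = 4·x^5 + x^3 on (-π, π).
(-158·π^2 + 8·π^4 + 948)·sin(x) + (-4·π^4 - 57/2 + 19·π^2)·sin(2·x) + (-142·π^2/27 + 284/81 + 8·π^4/3)·sin(3·x) + (-2·π^4 - 3/4 + 2·π^2)·sin(4·x)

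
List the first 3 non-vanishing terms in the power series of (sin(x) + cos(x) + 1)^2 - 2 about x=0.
-x^2 + 4·x + 2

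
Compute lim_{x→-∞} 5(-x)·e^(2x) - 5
The product is a 0·∞ indeterminate form at x → -∞.
Rewrite the product as 5(-x) / e^(-2x) (an ∞/∞ form) and apply L'Hôpital, or use the standard hierarchy e^(2|x|) ≫ |(-x)| as x → -∞.
The indeterminate product → 0, so the limit = -5.

Final answer: -5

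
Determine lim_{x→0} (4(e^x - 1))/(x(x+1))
Both numerator and denominator → 0 as x → 0; this is a 0/0 indeterminate form.
Expand each to leading order near x = 0: numerator ~ 4·x, denominator ~ x.
The limit of the ratio is 4.

Final answer: 4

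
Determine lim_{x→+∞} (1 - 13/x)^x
As x → +∞: this is the defining limit (1 - 13/x)^x → e^(-13).
Limit = e^(-13).

Final answer: e^(-13)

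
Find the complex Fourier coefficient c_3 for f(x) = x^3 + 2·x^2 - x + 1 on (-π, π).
Compute the real Fourier coefficients first: a_3 = -8/9, b_3 = -10/9 + 2·π^2/3.
Then c_3 = (a_3 − i·b_3)/2 = -4/9 - i·π^2/3 + 5·i/9.

Final answer: -4/9 - i·π^2/3 + 5·i/9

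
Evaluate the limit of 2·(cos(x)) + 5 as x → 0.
Direct substitution at x = 0 gives 7.

Final answer: 7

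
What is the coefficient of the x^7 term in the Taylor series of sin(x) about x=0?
Expand to order 7: sin(x) = -x^7/5040 + x^5/120 - x^3/6 + x + O(x^8).
The coefficient of x^7 is -1/5040.

Final answer: -1/5040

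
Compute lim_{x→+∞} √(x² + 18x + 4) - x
This is an ∞ − ∞ indeterminate form.
Multiply and divide by the conjugate √(x²+18x + 4) + x; the x² terms cancel, leaving (18x + 4)/(√(x²+18x + 4)+x) → 18/2 = 9.
Limit = 9.

Final answer: 9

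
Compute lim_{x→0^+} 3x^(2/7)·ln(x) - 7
The product is a 0·∞ indeterminate form at x → 0⁺.
Rewrite the product as 3·ln(x) / x^(-2/7) and apply L'Hôpital, or use the standard hierarchy x^(-2/7) ≫ |ln x| as x → 0⁺.
The indeterminate product → 0, so the limit = -7.

Final answer: -7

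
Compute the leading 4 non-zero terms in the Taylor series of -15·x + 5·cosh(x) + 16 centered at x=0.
5·x^4/24 + 5·x^2/2 - 15·x + 21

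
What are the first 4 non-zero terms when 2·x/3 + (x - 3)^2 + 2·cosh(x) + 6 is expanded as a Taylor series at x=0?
x^4/12 + 2·x^2 - 16·x/3 + 17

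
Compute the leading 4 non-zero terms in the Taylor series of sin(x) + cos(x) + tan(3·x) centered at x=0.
53·x^3/6 - x^2/2 + 4·x + 1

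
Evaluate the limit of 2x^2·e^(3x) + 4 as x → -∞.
The product is a 0·∞ indeterminate form at x → -∞.
Rewrite the product as 2x^2 / e^(-3x) (an ∞/∞ form) and apply L'Hôpital, or use the standard hierarchy e^(3|x|) ≫ |x^2| as x → -∞.
The indeterminate product → 0, so the limit = 4.

Final answer: 4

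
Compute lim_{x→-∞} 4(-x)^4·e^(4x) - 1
The product is a 0·∞ indeterminate form at x → -∞.
Rewrite the product as 4(-x)^4 / e^(-4x) (an ∞/∞ form) and apply L'Hôpital, or use the standard hierarchy e^(4|x|) ≫ |(-x)^4| as x → -∞.
The indeterminate product → 0, so the limit = -1.

Final answer: -1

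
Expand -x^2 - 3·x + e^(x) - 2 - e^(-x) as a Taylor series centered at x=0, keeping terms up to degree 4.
x^3/3 - x^2 - x - 2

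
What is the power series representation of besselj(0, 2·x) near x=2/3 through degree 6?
besselj(0, 4/3) - 2·besselj(1, 4/3)·(x - 2/3) + (-besselj(0, 4/3) + besselj(2, 4/3))·(x - 2/3)^2 + (-besselj(3, 4/3)/3 + besselj(1, 4/3))·(x - 2/3)^3 + (-besselj(2, 4/3)/3 + besselj(4, 4/3)/12 + besselj(0, 4/3)/4)·(x - 2/3)^4 + (-besselj(1, 4/3)/6 - besselj(5, 4/3)/60 + besselj(3, 4/3)/12)·(x - 2/3)^5 + (-besselj(0, 4/3)/36 - besselj(4, 4/3)/60 + besselj(6, 4/3)/360 + besselj(2, 4/3)/24)·(x - 2/3)^6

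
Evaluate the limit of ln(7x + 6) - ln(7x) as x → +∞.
This is an ∞ − ∞ indeterminate form.
Combine the logarithms: ln(7x+6) − ln(7x) = ln((7x+6)/(7x)) = ln(1 + 6/(7x)) → ln(1) = 0.
Limit = 0.

Final answer: 0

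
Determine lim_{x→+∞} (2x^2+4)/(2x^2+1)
This is an ∞/∞ indeterminate form as x → +∞.
Divide numerator and denominator by x^2 and let the lower-order terms vanish; the leading terms give 2/2 = 1.
Limit = 1.

Final answer: 1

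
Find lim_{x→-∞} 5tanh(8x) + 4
Evaluate the dominant behaviour as x → -∞; each term tends to a finite value or vanishes.
Limit = -1.

Final answer: -1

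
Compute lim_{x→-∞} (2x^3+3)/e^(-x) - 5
The quotient is an ∞/∞ indeterminate form as x → -∞.
Compare growth rates of the dominant terms (exponentials ≫ polynomials ≫ logarithms), or apply L'Hôpital's rule; the quotient → 0.
Adding the constant: 0 - 5 = -5. Limit = -5.

Final answer: -5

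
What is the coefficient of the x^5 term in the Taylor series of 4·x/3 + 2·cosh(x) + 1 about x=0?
Expand to order 5: 4·x/3 + 2·cosh(x) + 1 = x^4/12 + x^2 + 4·x/3 + 3 + O(x^6).
The coefficient of x^5 is 0.

Final answer: 0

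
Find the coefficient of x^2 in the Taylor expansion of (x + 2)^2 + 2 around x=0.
Expand to order 2: (x + 2)^2 + 2 = x^2 + 4·x + 6 + O(x^3).
The coefficient of x^2 is 1.

Final answer: 1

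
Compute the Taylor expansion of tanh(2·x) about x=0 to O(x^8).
-2176·x^7/315 + 64·x^5/15 - 8·x^3/3 + 2·x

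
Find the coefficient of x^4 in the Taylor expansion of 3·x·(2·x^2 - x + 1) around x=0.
Expand to order 4: 3·x·(2·x^2 - x + 1) = 6·x^3 - 3·x^2 + 3·x + O(x^5).
The coefficient of x^4 is 0.

Final answer: 0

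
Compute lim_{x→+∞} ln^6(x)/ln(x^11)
This is an ∞/∞ indeterminate form as x → +∞.
Write ln(x^11) = 11·ln(x), reducing the quotient to ln^5(x)/11 → ∞.
Limit = ∞.

Final answer: ∞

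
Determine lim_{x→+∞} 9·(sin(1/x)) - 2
Evaluate the dominant behaviour as x → +∞; each term tends to a finite value or vanishes.
Limit = -2.

Final answer: -2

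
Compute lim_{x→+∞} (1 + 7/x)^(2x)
As x → +∞: write (1 + 7/x)^(2x) = ((1 + 7/x)^x)^2 → (e^7)^2 = e^14.
Limit = e^(14).

Final answer: e^(14)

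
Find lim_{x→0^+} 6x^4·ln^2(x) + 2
The product is a 0·∞ indeterminate form at x → 0⁺.
Rewrite the product as 6·ln^2(x) / x^(-4) and apply L'Hôpital, or use the standard hierarchy x^(-4) ≫ |ln x|^2 as x → 0⁺.
The indeterminate product → 0, so the limit = 2.

Final answer: 2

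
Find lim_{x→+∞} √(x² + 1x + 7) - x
This is an ∞ − ∞ indeterminate form.
Multiply and divide by the conjugate √(x²+1x + 7) + x; the x² terms cancel, leaving (1x + 7)/(√(x²+1x + 7)+x) → 1/2.
Limit = 1/2.

Final answer: 1/2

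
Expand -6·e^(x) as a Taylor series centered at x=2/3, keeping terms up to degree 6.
-6·e^(2/3) - 6·e^(2/3)·(x - 2/3) - 3·e^(2/3)·(x - 2/3)^2 - e^(2/3)·(x - 2/3)^3 - e^(2/3)·(x - 2/3)^4/4 - e^(2/3)·(x - 2/3)^5/20 - e^(2/3)·(x - 2/3)^6/120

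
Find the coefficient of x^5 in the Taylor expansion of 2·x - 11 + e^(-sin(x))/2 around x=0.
Expand to order 5: 2·x - 11 + e^(-sin(x))/2 = x^5/30 - x^4/16 + x^2/4 + 3·x/2 - 21/2 + O(x^6).
The coefficient of x^5 is 1/30.

Final answer: 1/30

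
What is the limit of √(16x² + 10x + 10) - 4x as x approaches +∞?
As x → +∞: multiply by the conjugate to get (10x+10)/(√(16x²+10x+10)+4x); the denominator ~ 8x, so the limit is 10/8 = 5/4.
Limit = 5/4.

Final answer: 5/4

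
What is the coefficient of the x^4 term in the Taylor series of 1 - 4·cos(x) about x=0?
Expand to order 4: 1 - 4·cos(x) = -x^4/6 + 2·x^2 - 3 + O(x^5).
The coefficient of x^4 is -1/6.

Final answer: -1/6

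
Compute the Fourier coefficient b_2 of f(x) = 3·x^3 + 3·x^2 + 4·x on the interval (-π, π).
b_2 = (1/π) ∫_{-π}^{π} f(x)·sin(2x) dx.
Evaluate the integral (use parity and integration by parts as needed): b_2 = 1/2 - 3·π^2.

Final answer: 1/2 - 3·π^2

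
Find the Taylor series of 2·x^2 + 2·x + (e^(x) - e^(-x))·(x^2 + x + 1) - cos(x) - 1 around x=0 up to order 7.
43·x^7/2520 + 13·x^6/720 + 7·x^5/20 + 7·x^4/24 + 7·x^3/3 + 9·x^2/2 + 4·x - 2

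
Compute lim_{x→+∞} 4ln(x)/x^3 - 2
The quotient is an ∞/∞ indeterminate form as x → +∞.
The polynomial denominator x^3 dominates the logarithmic numerator (any positive power of x ≫ ln(x) as x → ∞), so the quotient → 0.
Adding the constant: 0 - 2 = -2. Limit = -2.

Final answer: -2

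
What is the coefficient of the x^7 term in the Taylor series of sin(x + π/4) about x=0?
Expand to order 7: sin(x + π/4) = -√(2)·x^7/10080 - √(2)·x^6/1440 + √(2)·x^5/240 + √(2)·x^4/48 - √(2)·x^3/12 - √(2)·x^2/4 + √(2)·x/2 + √(2)/2 + O(x^8).
The coefficient of x^7 is -√(2)/10080.

Final answer: -√(2)/10080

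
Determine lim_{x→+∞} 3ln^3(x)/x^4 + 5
The quotient is an ∞/∞ indeterminate form as x → +∞.
The polynomial denominator x^4 dominates the logarithmic numerator (any positive power of x ≫ ln^3(x) as x → ∞), so the quotient → 0.
Adding the constant: 0 + 5 = 5. Limit = 5.

Final answer: 5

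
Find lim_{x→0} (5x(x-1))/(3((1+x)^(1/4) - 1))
Both numerator and denominator → 0 as x → 0; this is a 0/0 indeterminate form.
Expand each to leading order near x = 0: numerator ~ -5·x, denominator ~ 3·x/4.
The limit of the ratio is -20/3.

Final answer: -20/3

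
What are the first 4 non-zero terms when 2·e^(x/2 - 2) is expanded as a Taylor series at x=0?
x^3·e^(-2)/24 + x^2·e^(-2)/4 + x·e^(-2) + 2·e^(-2)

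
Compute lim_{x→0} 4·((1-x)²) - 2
Direct substitution at x = 0 gives 2.

Final answer: 2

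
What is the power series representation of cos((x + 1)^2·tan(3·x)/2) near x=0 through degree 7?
-170019·x^7/1280 - 346257·x^6/5120 - 477·x^5/16 - 1701·x^4/128 - 9·x^3/2 - 9·x^2/8 + 1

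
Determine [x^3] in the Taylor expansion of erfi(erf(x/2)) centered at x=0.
Expand to order 3: erfi(erf(x/2)) = x^3·(-1/(6·π) + 2/(3·π^2)) + 2·x/π + O(x^4).
The coefficient of x^3 is -1/(6·π) + 2/(3·π^2).

Final answer: -1/(6·π) + 2/(3·π^2)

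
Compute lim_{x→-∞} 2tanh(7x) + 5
Evaluate the dominant behaviour as x → -∞; each term tends to a finite value or vanishes.
Limit = 3.

Final answer: 3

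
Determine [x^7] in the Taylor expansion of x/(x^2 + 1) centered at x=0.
Expand to order 7: x/(x^2 + 1) = -x^7 + x^5 - x^3 + x + O(x^8).
The coefficient of x^7 is -1.

Final answer: -1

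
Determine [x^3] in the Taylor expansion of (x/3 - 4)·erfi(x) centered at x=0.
Expand to order 3: (x/3 - 4)·erfi(x) = -8·x^3/(3·√(π)) + 2·x^2/(3·√(π)) - 8·x/√(π) + O(x^4).
The coefficient of x^3 is -8/(3·√(π)).

Final answer: -8/(3·√(π))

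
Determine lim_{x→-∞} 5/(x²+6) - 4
Evaluate the dominant behaviour as x → -∞; each term tends to a finite value or vanishes.
Limit = -4.

Final answer: -4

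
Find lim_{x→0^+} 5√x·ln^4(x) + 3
The product is a 0·∞ indeterminate form at x → 0⁺.
Rewrite the product as 5·ln^4(x) / x^(-1/2) and apply L'Hôpital, or use the standard hierarchy x^(-1/2) ≫ |ln x|^4 as x → 0⁺.
The indeterminate product → 0, so the limit = 3.

Final answer: 3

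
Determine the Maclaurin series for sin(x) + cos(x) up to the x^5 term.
x^5/120 + x^4/24 - x^3/6 - x^2/2 + x + 1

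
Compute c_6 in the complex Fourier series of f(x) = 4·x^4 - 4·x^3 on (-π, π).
Compute the real Fourier coefficients first: a_6 = -4/27 + 8·π^2/9, b_6 = -2/9 + 4·π^2/3.
Then c_6 = (a_6 − i·b_6)/2 = -2/27 + 4·π^2/9 - 2·i·π^2/3 + i/9.

Final answer: -2/27 + 4·π^2/9 - 2·i·π^2/3 + i/9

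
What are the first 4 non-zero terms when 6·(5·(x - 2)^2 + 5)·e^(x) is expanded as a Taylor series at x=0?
-5·x^3 - 15·x^2 + 30·x + 150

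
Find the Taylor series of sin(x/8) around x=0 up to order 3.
-x^3/3072 + x/8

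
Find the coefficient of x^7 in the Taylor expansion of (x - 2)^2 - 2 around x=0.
Expand to order 7: (x - 2)^2 - 2 = x^2 - 4·x + 2 + O(x^8).
The coefficient of x^7 is 0.

Final answer: 0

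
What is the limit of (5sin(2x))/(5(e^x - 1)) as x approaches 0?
Both numerator and denominator → 0 as x → 0; this is a 0/0 indeterminate form.
Expand each to leading order near x = 0: numerator ~ 10·x, denominator ~ 5·x.
The limit of the ratio is 2.

Final answer: 2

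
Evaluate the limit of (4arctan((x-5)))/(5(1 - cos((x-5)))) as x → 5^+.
Both numerator and denominator → 0 as x → 5^+; this is a 0/0 indeterminate form.
Expand each to leading order near x = 5: numerator ~ 4·(x - 5), denominator ~ 5·(x - 5)^2/2.
The limit of the ratio is ∞.

Final answer: ∞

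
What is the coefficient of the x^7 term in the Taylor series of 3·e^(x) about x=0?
Expand to order 7: 3·e^(x) = x^7/1680 + x^6/240 + x^5/40 + x^4/8 + x^3/2 + 3·x^2/2 + 3·x + 3 + O(x^8).
The coefficient of x^7 is 1/1680.

Final answer: 1/1680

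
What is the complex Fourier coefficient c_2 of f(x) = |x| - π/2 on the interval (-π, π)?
Compute the real Fourier coefficients first: a_2 = 0, b_2 = 0.
Then c_2 = (a_2 − i·b_2)/2 = 0.

Final answer: 0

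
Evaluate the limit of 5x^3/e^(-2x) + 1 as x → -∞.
The quotient is an ∞/∞ indeterminate form as x → -∞.
Compare growth rates of the dominant terms (exponentials ≫ polynomials ≫ logarithms), or apply L'Hôpital's rule; the quotient → 0.
Adding the constant: 0 + 1 = 1. Limit = 1.

Final answer: 1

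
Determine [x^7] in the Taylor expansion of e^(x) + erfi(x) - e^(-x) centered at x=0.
Expand to order 7: e^(x) + erfi(x) - e^(-x) = x^7·(1/2520 + 1/(21·√(π))) + x^5·(1/60 + 1/(5·√(π))) + x^3·(1/3 + 2/(3·√(π))) + x·(2/√(π) + 2) + O(x^8).
The coefficient of x^7 is 1/2520 + 1/(21·√(π)).

Final answer: 1/2520 + 1/(21·√(π))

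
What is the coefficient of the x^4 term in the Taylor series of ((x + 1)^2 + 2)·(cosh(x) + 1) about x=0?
Expand to order 4: ((x + 1)^2 + 2)·(cosh(x) + 1) = 5·x^4/8 + x^3 + 7·x^2/2 + 4·x + 6 + O(x^5).
The coefficient of x^4 is 5/8.

Final answer: 5/8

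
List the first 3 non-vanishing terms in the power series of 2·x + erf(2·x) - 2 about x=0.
-16·x^3/(3·√(π)) + x·(2 + 4/√(π)) - 2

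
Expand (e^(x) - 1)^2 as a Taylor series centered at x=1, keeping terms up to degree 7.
-2·e + 1 + e^(2) + (-2·e + 2·e^(2))·(x - 1) + (-e + 2·e^(2))·(x - 1)^2 + (-e/3 + 4·e^(2)/3)·(x - 1)^3 + (-e/12 + 2·e^(2)/3)·(x - 1)^4 + (-e/60 + 4·e^(2)/15)·(x - 1)^5 + (-e/360 + 4·e^(2)/45)·(x - 1)^6 + (-e/2520 + 8·e^(2)/315)·(x - 1)^7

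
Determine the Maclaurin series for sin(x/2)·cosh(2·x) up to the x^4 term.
47·x^3/48 + x/2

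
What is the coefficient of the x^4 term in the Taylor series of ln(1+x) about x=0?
Expand to order 4: ln(1+x) = -x^4/4 + x^3/3 - x^2/2 + x + O(x^5).
The coefficient of x^4 is -1/4.

Final answer: -1/4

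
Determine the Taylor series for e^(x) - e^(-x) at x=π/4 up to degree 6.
(-1 + e^(π/2))·e^(-π/4) + (1 + e^(π/2))·e^(-π/4)·(x - π/4) + (-1 + e^(π/2))·e^(-π/4)·(x - π/4)^2/2 + (1 + e^(π/2))·e^(-π/4)·(x - π/4)^3/6 + (-1 + e^(π/2))·e^(-π/4)·(x - π/4)^4/24 + (1 + e^(π/2))·e^(-π/4)·(x - π/4)^5/120 + (-1 + e^(π/2))·e^(-π/4)·(x - π/4)^6/720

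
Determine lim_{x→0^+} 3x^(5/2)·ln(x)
This is a 0·∞ indeterminate form at x → 0⁺.
Rewrite the product as 3·ln(x) / x^(-5/2) and apply L'Hôpital, or use the standard hierarchy x^(-5/2) ≫ |ln x| as x → 0⁺.
The indeterminate product → 0, so the limit = 0.

Final answer: 0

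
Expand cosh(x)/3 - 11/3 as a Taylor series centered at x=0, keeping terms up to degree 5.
x^4/72 + x^2/6 - 10/3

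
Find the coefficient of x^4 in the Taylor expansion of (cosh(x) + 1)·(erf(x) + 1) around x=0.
Expand to order 4: (cosh(x) + 1)·(erf(x) + 1) = x^4/24 - x^3/(3·√(π)) + x^2/2 + 4·x/√(π) + 2 + O(x^5).
The coefficient of x^4 is 1/24.

Final answer: 1/24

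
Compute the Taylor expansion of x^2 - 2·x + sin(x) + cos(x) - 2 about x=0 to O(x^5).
x^4/24 - x^3/6 + x^2/2 - x - 1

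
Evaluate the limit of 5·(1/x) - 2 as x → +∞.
Evaluate the dominant behaviour as x → +∞; each term tends to a finite value or vanishes.
Limit = -2.

Final answer: -2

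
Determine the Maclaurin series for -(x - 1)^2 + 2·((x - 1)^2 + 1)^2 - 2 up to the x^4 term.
2·x^4 - 8·x^3 + 15·x^2 - 14·x + 5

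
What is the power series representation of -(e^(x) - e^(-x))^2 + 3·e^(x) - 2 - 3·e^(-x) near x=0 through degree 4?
-4·x^4/3 + x^3 - 4·x^2 + 6·x - 2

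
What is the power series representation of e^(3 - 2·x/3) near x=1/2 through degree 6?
e^(8/3) - 2·e^(8/3)·(x - 1/2)/3 + 2·e^(8/3)·(x - 1/2)^2/9 - 4·e^(8/3)·(x - 1/2)^3/81 + 2·e^(8/3)·(x - 1/2)^4/243 - 4·e^(8/3)·(x - 1/2)^5/3645 + 4·e^(8/3)·(x - 1/2)^6/32805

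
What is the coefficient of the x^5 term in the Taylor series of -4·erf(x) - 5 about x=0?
Expand to order 5: -4·erf(x) - 5 = -4·x^5/(5·√(π)) + 8·x^3/(3·√(π)) - 8·x/√(π) - 5 + O(x^6).
The coefficient of x^5 is -4/(5·√(π)).

Final answer: -4/(5·√(π))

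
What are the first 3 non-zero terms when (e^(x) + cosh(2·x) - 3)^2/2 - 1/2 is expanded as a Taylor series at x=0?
7·x^3/3 - 2·x^2 - x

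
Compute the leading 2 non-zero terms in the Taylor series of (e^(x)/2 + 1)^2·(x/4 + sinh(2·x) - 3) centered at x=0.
9·x/16 - 27/4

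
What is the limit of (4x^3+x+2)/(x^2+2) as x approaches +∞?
This is an ∞/∞ indeterminate form as x → +∞.
Divide numerator and denominator by x^3 and let the lower-order terms vanish; the numerator's degree 3 exceeds the denominator's degree 2, so the quotient diverges.
Limit = ∞.

Final answer: ∞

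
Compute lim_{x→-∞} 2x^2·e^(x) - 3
The product is a 0·∞ indeterminate form at x → -∞.
Rewrite the product as 2x^2 / e^(-x) (an ∞/∞ form) and apply L'Hôpital, or use the standard hierarchy e^(|x|) ≫ |x^2| as x → -∞.
The indeterminate product → 0, so the limit = -3.

Final answer: -3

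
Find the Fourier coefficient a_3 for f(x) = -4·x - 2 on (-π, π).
a_3 = (1/π) ∫_{-π}^{π} f(x)·cos(3x) dx.
Evaluate the integral (use parity and integration by parts as needed): a_3 = 0.

Final answer: 0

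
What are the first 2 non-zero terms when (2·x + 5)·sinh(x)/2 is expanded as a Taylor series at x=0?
x^2 + 5·x/2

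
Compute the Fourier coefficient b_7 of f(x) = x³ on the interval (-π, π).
b_7 = (1/π) ∫_{-π}^{π} f(x)·sin(7x) dx.
Evaluate the integral (use parity and integration by parts as needed): b_7 = -12/343 + 2·π^2/7.

Final answer: -12/343 + 2·π^2/7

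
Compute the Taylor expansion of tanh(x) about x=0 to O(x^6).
2·x^5/15 - x^3/3 + x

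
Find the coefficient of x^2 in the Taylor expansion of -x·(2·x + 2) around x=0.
Expand to order 2: -x·(2·x + 2) = -2·x^2 - 2·x + O(x^3).
The coefficient of x^2 is -2.

Final answer: -2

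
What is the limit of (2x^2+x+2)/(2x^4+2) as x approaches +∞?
This is an ∞/∞ indeterminate form as x → +∞.
Divide numerator and denominator by x^4 and let the lower-order terms vanish; the numerator's degree 2 is below the denominator's degree 4, so the quotient → 0.
Limit = 0.

Final answer: 0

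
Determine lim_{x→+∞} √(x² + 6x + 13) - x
This is an ∞ − ∞ indeterminate form.
Multiply and divide by the conjugate √(x²+6x + 13) + x; the x² terms cancel, leaving (6x + 13)/(√(x²+6x + 13)+x) → 6/2 = 3.
Limit = 3.

Final answer: 3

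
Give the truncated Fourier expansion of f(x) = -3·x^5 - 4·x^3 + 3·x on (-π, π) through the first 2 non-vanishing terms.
(-666 - 6·π^4 + 112·π^2)·sin(x) + (-11·π^2 + 27/2 + 3·π^4)·sin(2·x)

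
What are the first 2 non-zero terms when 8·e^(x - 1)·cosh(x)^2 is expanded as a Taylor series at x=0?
8·x·e^(-1) + 8·e^(-1)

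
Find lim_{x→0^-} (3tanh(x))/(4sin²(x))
Both numerator and denominator → 0 as x → 0^-; this is a 0/0 indeterminate form.
Expand each to leading order near x = 0: numerator ~ 3·x, denominator ~ 4·x^2.
The limit of the ratio is -∞.

Final answer: -∞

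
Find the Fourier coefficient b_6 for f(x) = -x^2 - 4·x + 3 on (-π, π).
b_6 = (1/π) ∫_{-π}^{π} f(x)·sin(6x) dx.
Evaluate the integral (use parity and integration by parts as needed): b_6 = 4/3.

Final answer: 4/3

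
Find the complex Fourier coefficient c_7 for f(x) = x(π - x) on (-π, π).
Compute the real Fourier coefficients first: a_7 = 4/49, b_7 = 2·π/7.
Then c_7 = (a_7 − i·b_7)/2 = 2/49 - i·π/7.

Final answer: 2/49 - i·π/7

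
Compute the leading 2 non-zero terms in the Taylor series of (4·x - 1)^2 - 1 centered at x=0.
16·x^2 - 8·x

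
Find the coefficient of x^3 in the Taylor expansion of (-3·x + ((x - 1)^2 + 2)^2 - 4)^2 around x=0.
Expand to order 3: (-3·x + ((x - 1)^2 + 2)^2 - 4)^2 = -340·x^3 + 325·x^2 - 150·x + 25 + O(x^4).
The coefficient of x^3 is -340.

Final answer: -340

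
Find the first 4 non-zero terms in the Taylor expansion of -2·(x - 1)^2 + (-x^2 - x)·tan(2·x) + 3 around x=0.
-2·x^3 - 4·x^2 + 4·x + 1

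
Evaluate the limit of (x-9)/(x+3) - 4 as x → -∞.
Evaluate the dominant behaviour as x → -∞; each term tends to a finite value or vanishes.
Limit = -3.

Final answer: -3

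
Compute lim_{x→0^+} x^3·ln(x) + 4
The product is a 0·∞ indeterminate form at x → 0⁺.
Rewrite the product as ln(x) / x^(-3) and apply L'Hôpital, or use the standard hierarchy x^(-3) ≫ |ln x| as x → 0⁺.
The indeterminate product → 0, so the limit = 4.

Final answer: 4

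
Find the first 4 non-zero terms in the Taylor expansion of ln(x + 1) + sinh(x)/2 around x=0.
-x^4/4 + 5·x^3/12 - x^2/2 + 3·x/2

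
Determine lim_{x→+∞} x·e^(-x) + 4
Evaluate the dominant behaviour as x → +∞; each term tends to a finite value or vanishes.
Limit = 4.

Final answer: 4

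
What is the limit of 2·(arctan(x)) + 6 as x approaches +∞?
Evaluate the dominant behaviour as x → +∞; each term tends to a finite value or vanishes.
Limit = π + 6.

Final answer: π + 6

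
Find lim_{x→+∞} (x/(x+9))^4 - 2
As x → +∞: x/(x+9) = 1/(1 + 9/x) → 1, and the 4th power of a limit-1 base also → 1; with the additive constant, 1 - 2 = -1.
Limit = -1.

Final answer: -1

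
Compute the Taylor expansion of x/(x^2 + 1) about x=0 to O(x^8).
-x^7 + x^5 - x^3 + x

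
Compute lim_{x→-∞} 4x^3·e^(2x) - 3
The product is a 0·∞ indeterminate form at x → -∞.
Rewrite the product as 4x^3 / e^(-2x) (an ∞/∞ form) and apply L'Hôpital, or use the standard hierarchy e^(2|x|) ≫ |x^3| as x → -∞.
The indeterminate product → 0, so the limit = -3.

Final answer: -3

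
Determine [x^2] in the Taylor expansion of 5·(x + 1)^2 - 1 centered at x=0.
Expand to order 2: 5·(x + 1)^2 - 1 = 5·x^2 + 10·x + 4 + O(x^3).
The coefficient of x^2 is 5.

Final answer: 5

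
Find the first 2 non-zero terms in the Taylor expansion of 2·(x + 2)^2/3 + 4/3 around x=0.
8·x/3 + 4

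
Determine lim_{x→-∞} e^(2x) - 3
Evaluate the dominant behaviour as x → -∞; each term tends to a finite value or vanishes.
Limit = -3.

Final answer: -3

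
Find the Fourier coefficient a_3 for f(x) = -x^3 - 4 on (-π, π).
a_3 = (1/π) ∫_{-π}^{π} f(x)·cos(3x) dx.
Evaluate the integral (use parity and integration by parts as needed): a_3 = 0.

Final answer: 0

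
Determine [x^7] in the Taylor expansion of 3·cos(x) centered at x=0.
Expand to order 7: 3·cos(x) = -x^6/240 + x^4/8 - 3·x^2/2 + 3 + O(x^8).
The coefficient of x^7 is 0.

Final answer: 0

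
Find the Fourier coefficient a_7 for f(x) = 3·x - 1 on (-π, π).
a_7 = (1/π) ∫_{-π}^{π} f(x)·cos(7x) dx.
Evaluate the integral (use parity and integration by parts as needed): a_7 = 0.

Final answer: 0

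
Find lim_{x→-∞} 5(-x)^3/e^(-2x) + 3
The quotient is an ∞/∞ indeterminate form as x → -∞.
Compare growth rates of the dominant terms (exponentials ≫ polynomials ≫ logarithms), or apply L'Hôpital's rule; the quotient → 0.
Adding the constant: 0 + 3 = 3. Limit = 3.

Final answer: 3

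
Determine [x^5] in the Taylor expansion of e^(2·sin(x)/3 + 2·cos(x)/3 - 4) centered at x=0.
Expand to order 5: e^(2·sin(x)/3 + 2·cos(x)/3 - 4) = 847·x^5·e^(-10/3)/14580 - 55·x^4·e^(-10/3)/972 - 23·x^3·e^(-10/3)/81 - x^2·e^(-10/3)/9 + 2·x·e^(-10/3)/3 + e^(-10/3) + O(x^6).
The coefficient of x^5 is 847·e^(-10/3)/14580.

Final answer: 847·e^(-10/3)/14580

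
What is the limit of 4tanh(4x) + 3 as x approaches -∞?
Evaluate the dominant behaviour as x → -∞; each term tends to a finite value or vanishes.
Limit = -1.

Final answer: -1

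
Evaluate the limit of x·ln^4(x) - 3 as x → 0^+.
The product is a 0·∞ indeterminate form at x → 0⁺.
Rewrite the product as ln^4(x) / x^(-1) and apply L'Hôpital, or use the standard hierarchy x^(-1) ≫ |ln x|^4 as x → 0⁺.
The indeterminate product → 0, so the limit = -3.

Final answer: -3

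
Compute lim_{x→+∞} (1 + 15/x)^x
As x → +∞: this is the defining limit (1 + 15/x)^x → e^15.
Limit = e^(15).

Final answer: e^(15)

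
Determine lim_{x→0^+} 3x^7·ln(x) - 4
The product is a 0·∞ indeterminate form at x → 0⁺.
Rewrite the product as 3·ln(x) / x^(-7) and apply L'Hôpital, or use the standard hierarchy x^(-7) ≫ |ln x| as x → 0⁺.
The indeterminate product → 0, so the limit = -4.

Final answer: -4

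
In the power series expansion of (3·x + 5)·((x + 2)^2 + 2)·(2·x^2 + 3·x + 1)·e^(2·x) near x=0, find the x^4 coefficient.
Expand to order 4: (3·x + 5)·((x + 2)^2 + 2)·(2·x^2 + 3·x + 1)·e^(2·x) = 2627·x^4/3 + 808·x^3 + 507·x^2 + 188·x + 30 + O(x^5).
The coefficient of x^4 is 2627/3.

Final answer: 2627/3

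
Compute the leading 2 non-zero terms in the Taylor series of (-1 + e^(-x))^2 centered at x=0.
-x^3 + x^2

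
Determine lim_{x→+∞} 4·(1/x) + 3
Evaluate the dominant behaviour as x → +∞; each term tends to a finite value or vanishes.
Limit = 3.

Final answer: 3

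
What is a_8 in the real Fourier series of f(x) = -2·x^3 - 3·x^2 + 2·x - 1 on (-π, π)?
a_8 = (1/π) ∫_{-π}^{π} f(x)·cos(8x) dx.
Evaluate the integral (use parity and integration by parts as needed): a_8 = -3/16.

Final answer: -3/16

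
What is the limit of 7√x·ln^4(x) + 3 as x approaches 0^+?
The product is a 0·∞ indeterminate form at x → 0⁺.
Rewrite the product as 7·ln^4(x) / x^(-1/2) and apply L'Hôpital, or use the standard hierarchy x^(-1/2) ≫ |ln x|^4 as x → 0⁺.
The indeterminate product → 0, so the limit = 3.

Final answer: 3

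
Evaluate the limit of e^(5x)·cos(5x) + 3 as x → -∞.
Evaluate the dominant behaviour as x → -∞; each term tends to a finite value or vanishes.
Limit = 3.

Final answer: 3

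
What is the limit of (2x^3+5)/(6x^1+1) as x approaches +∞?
This is an ∞/∞ indeterminate form as x → +∞.
Divide numerator and denominator by x^3 and let the lower-order terms vanish; the numerator's degree 3 exceeds the denominator's degree 1, so the quotient diverges.
Limit = ∞.

Final answer: ∞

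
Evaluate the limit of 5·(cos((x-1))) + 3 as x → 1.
Direct substitution at x = 1 gives 8.

Final answer: 8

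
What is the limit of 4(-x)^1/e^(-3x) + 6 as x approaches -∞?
The quotient is an ∞/∞ indeterminate form as x → -∞.
Compare growth rates of the dominant terms (exponentials ≫ polynomials ≫ logarithms), or apply L'Hôpital's rule; the quotient → 0.
Adding the constant: 0 + 6 = 6. Limit = 6.

Final answer: 6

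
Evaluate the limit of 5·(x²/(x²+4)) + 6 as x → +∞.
Evaluate the dominant behaviour as x → +∞; each term tends to a finite value or vanishes.
Limit = 11.

Final answer: 11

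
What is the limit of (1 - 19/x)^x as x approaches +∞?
As x → +∞: this is the defining limit (1 - 19/x)^x → e^(-19).
Limit = e^(-19).

Final answer: e^(-19)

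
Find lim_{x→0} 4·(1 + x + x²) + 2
Direct substitution at x = 0 gives 6.

Final answer: 6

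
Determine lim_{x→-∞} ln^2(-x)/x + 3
The quotient is an ∞/∞ indeterminate form as x → -∞.
Compare growth rates of the dominant terms (exponentials ≫ polynomials ≫ logarithms), or apply L'Hôpital's rule; the quotient → 0.
Adding the constant: 0 + 3 = 3. Limit = 3.

Final answer: 3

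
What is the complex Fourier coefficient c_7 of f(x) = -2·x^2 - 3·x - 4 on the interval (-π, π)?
Compute the real Fourier coefficients first: a_7 = 8/49, b_7 = -6/7.
Then c_7 = (a_7 − i·b_7)/2 = 4/49 + 3·i/7.

Final answer: 4/49 + 3·i/7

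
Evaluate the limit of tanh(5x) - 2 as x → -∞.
Evaluate the dominant behaviour as x → -∞; each term tends to a finite value or vanishes.
Limit = -3.

Final answer: -3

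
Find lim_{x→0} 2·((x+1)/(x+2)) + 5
Direct substitution at x = 0 gives 6.

Final answer: 6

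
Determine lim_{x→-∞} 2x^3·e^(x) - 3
The product is a 0·∞ indeterminate form at x → -∞.
Rewrite the product as 2x^3 / e^(-x) (an ∞/∞ form) and apply L'Hôpital, or use the standard hierarchy e^(|x|) ≫ |x^3| as x → -∞.
The indeterminate product → 0, so the limit = -3.

Final answer: -3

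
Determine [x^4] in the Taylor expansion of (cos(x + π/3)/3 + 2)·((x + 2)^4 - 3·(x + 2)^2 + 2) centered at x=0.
Expand to order 4: (cos(x + π/3)/3 + 2)·((x + 2)^4 - 3·(x + 2)^2 + 2) = x^4·(11/24 - 7·√(3)/9) + x^3·(47/3 - 10·√(3)/3) + x^2·(45 - 10·√(3)/3) + x·(130/3 - √(3)) + 13 + O(x^5).
The coefficient of x^4 is 11/24 - 7·√(3)/9.

Final answer: 11/24 - 7·√(3)/9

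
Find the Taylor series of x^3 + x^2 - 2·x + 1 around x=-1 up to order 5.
3 - (x + 1) - 2·(x + 1)^2 + (x + 1)^3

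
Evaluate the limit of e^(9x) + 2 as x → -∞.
Evaluate the dominant behaviour as x → -∞; each term tends to a finite value or vanishes.
Limit = 2.

Final answer: 2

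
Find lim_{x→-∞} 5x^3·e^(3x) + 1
The product is a 0·∞ indeterminate form at x → -∞.
Rewrite the product as 5x^3 / e^(-3x) (an ∞/∞ form) and apply L'Hôpital, or use the standard hierarchy e^(3|x|) ≫ |x^3| as x → -∞.
The indeterminate product → 0, so the limit = 1.

Final answer: 1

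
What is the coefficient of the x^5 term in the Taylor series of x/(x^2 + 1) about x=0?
Expand to order 5: x/(x^2 + 1) = x^5 - x^3 + x + O(x^6).
The coefficient of x^5 is 1.

Final answer: 1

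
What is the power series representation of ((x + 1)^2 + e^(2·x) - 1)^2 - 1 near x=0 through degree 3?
80·x^3/3 + 22·x^2 + 8·x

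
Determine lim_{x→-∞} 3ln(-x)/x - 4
The quotient is an ∞/∞ indeterminate form as x → -∞.
Compare growth rates of the dominant terms (exponentials ≫ polynomials ≫ logarithms), or apply L'Hôpital's rule; the quotient → 0.
Adding the constant: 0 - 4 = -4. Limit = -4.

Final answer: -4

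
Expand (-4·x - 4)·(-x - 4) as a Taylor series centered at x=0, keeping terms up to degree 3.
4·x^2 + 20·x + 16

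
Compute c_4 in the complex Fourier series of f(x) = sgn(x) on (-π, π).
Compute the real Fourier coefficients first: a_4 = 0, b_4 = 0.
Then c_4 = (a_4 − i·b_4)/2 = 0.

Final answer: 0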